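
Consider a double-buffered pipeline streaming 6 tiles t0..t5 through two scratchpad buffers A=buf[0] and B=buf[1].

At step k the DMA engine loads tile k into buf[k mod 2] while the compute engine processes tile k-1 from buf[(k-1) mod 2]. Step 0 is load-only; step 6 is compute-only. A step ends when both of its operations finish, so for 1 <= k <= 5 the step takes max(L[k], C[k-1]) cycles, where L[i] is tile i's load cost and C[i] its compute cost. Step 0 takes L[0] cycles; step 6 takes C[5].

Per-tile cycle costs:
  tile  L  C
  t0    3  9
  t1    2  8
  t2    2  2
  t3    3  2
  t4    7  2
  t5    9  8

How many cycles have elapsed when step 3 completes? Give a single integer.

[0] DMA t0→A (3c) ∥ CU idle ⇒ 3c, clock 3
[1] DMA t1→B (2c) ∥ CU A:t0 (9c) ⇒ 9c, clock 12
[2] DMA t2→A (2c) ∥ CU B:t1 (8c) ⇒ 8c, clock 20
[3] DMA t3→B (3c) ∥ CU A:t2 (2c) ⇒ 3c, clock 23
[4] DMA t4→A (7c) ∥ CU B:t3 (2c) ⇒ 7c, clock 30
[5] DMA t5→B (9c) ∥ CU A:t4 (2c) ⇒ 9c, clock 39
[6] DMA idle ∥ CU B:t5 (8c) ⇒ 8c, clock 47

end_cycle[3] = 23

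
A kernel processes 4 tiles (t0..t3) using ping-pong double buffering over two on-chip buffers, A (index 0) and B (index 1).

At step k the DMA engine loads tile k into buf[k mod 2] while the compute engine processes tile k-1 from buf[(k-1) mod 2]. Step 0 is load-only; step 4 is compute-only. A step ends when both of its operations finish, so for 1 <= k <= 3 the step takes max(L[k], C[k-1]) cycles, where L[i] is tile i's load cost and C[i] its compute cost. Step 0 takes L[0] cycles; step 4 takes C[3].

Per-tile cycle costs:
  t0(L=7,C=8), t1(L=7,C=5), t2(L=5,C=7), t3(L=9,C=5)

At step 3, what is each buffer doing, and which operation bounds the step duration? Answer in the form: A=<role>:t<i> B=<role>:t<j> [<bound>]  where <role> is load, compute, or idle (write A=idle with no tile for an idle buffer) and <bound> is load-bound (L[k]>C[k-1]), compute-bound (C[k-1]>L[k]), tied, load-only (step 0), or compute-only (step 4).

k=0 load=t0/7c comp=- wait=7 total=7
k=1 load=t1/7c comp=t0/8c wait=8 total=15
k=2 load=t2/5c comp=t1/5c wait=5 total=20
k=3 load=t3/9c comp=t2/7c wait=9 total=29
k=4 load=- comp=t3/5c wait=5 total=34

step 3: A=compute:t2 B=load:t3 [load-bound]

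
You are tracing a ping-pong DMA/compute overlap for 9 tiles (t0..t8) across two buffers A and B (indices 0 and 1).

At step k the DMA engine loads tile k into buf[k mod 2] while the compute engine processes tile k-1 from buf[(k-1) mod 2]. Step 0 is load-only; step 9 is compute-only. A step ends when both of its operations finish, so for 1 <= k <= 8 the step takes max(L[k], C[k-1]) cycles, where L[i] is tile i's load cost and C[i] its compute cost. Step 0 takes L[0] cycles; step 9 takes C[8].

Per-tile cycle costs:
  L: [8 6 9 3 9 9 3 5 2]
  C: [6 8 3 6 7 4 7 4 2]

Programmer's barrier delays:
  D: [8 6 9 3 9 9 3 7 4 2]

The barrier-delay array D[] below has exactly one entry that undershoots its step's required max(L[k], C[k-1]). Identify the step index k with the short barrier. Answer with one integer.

k=0 barrier L[0]=8→8c, D[0]=8 ok
k=1 barrier max(L[1]=6,C[0]=6)→6c, D[1]=6 ok
k=2 barrier max(L[2]=9,C[1]=8)→9c, D[2]=9 ok
k=3 barrier max(L[3]=3,C[2]=3)→3c, D[3]=3 ok
k=4 barrier max(L[4]=9,C[3]=6)→9c, D[4]=9 ok
k=5 barrier max(L[5]=9,C[4]=7)→9c, D[5]=9 ok
k=6 barrier max(L[6]=3,C[5]=4)→4c, D[6]=3 SHORT
k=7 barrier max(L[7]=5,C[6]=7)→7c, D[7]=7 ok
k=8 barrier max(L[8]=2,C[7]=4)→4c, D[8]=4 ok
k=9 barrier C[8]=2→2c, D[9]=2 ok

hazard at step 6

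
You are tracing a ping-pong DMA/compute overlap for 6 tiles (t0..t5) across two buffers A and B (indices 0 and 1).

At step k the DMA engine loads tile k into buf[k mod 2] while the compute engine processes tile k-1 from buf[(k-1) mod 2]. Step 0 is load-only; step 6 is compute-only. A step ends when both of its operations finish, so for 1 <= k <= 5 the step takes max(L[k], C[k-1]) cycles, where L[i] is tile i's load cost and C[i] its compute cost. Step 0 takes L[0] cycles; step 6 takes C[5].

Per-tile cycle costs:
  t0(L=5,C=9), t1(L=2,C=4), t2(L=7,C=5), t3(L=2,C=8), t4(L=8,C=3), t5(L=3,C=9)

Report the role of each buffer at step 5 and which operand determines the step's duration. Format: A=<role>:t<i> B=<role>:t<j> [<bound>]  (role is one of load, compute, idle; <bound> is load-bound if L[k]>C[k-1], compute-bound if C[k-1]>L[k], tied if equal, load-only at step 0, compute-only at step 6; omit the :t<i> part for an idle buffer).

k=0 load=t0/5c comp=- wait=5 total=5
k=1 load=t1/2c comp=t0/9c wait=9 total=14
k=2 load=t2/7c comp=t1/4c wait=7 total=21
k=3 load=t3/2c comp=t2/5c wait=5 total=26
k=4 load=t4/8c comp=t3/8c wait=8 total=34
k=5 load=t5/3c comp=t4/3c wait=3 total=37
k=6 load=- comp=t5/9c wait=9 total=46

step 5: A=compute:t4 B=load:t5 [tied]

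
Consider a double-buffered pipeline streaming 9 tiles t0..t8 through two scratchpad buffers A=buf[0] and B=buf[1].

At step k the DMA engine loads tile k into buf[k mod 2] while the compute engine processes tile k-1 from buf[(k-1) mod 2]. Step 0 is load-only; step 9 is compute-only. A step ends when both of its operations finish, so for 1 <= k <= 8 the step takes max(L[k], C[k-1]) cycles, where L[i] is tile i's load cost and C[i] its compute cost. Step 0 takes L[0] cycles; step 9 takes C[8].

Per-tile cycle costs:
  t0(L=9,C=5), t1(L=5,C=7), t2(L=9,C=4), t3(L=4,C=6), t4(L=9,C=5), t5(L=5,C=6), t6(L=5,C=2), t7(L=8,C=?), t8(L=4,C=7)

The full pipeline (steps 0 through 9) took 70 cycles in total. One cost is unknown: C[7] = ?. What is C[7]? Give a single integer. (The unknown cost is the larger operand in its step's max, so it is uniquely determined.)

step 0 = dur = L[0]=9 = 9
step 1 = dur = max(L[1]=5, C[0]=5) = 5
step 2 = dur = max(L[2]=9, C[1]=7) = 9
step 3 = dur = max(L[3]=4, C[2]=4) = 4
step 4 = dur = max(L[4]=9, C[3]=6) = 9
step 5 = dur = max(L[5]=5, C[4]=5) = 5
step 6 = dur = max(L[6]=5, C[5]=6) = 6
step 7 = dur = max(L[7]=8, C[6]=2) = 8
step 8 = dur = max(L[8]=4, C[7]=?) = C[7]  (unknown; binding)
step 9 = dur = C[8]=7 = 7
sum of known step durations = 62
dur[8] = total - known = 70 - 62 = 8
C[7] is the binding max in step 8, so C[7] = dur[8] = 8

C[7] = 8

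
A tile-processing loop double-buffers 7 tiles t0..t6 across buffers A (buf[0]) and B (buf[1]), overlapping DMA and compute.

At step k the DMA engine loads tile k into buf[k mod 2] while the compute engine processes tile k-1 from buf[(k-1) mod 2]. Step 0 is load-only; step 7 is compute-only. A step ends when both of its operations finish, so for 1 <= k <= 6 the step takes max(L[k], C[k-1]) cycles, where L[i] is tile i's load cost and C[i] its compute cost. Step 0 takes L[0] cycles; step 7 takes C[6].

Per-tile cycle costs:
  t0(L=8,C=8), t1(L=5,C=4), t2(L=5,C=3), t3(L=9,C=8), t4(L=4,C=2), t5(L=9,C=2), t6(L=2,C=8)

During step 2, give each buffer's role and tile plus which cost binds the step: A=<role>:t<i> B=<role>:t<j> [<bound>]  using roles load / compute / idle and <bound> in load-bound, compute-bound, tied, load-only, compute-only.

step 2: A=load:t2 B=compute:t1 [load-bound]

[0] DMA t0→A (8c) ∥ CU idle ⇒ 8c, clock 8
[1] DMA t1→B (5c) ∥ CU A:t0 (8c) ⇒ 8c, clock 16
[2] DMA t2→A (5c) ∥ CU B:t1 (4c) ⇒ 5c, clock 21
[3] DMA t3→B (9c) ∥ CU A:t2 (3c) ⇒ 9c, clock 30
[4] DMA t4→A (4c) ∥ CU B:t3 (8c) ⇒ 8c, clock 38
[5] DMA t5→B (9c) ∥ CU A:t4 (2c) ⇒ 9c, clock 47
[6] DMA t6→A (2c) ∥ CU B:t5 (2c) ⇒ 2c, clock 49
[7] DMA idle ∥ CU A:t6 (8c) ⇒ 8c, clock 57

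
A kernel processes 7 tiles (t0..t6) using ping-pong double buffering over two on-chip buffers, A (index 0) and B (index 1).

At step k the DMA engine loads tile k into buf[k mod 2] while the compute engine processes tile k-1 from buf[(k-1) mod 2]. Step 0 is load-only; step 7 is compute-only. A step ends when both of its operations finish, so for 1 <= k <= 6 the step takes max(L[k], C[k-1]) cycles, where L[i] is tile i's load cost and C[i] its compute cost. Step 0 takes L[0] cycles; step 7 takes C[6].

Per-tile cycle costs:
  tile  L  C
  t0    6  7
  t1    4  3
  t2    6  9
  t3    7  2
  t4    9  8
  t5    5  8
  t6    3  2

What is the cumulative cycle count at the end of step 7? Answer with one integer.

[0] DMA t0→A (6c) ∥ CU idle ⇒ 6c, clock 6
[1] DMA t1→B (4c) ∥ CU A:t0 (7c) ⇒ 7c, clock 13
[2] DMA t2→A (6c) ∥ CU B:t1 (3c) ⇒ 6c, clock 19
[3] DMA t3→B (7c) ∥ CU A:t2 (9c) ⇒ 9c, clock 28
[4] DMA t4→A (9c) ∥ CU B:t3 (2c) ⇒ 9c, clock 37
[5] DMA t5→B (5c) ∥ CU A:t4 (8c) ⇒ 8c, clock 45
[6] DMA t6→A (3c) ∥ CU B:t5 (8c) ⇒ 8c, clock 53
[7] DMA idle ∥ CU A:t6 (2c) ⇒ 2c, clock 55

end_cycle[7] = 55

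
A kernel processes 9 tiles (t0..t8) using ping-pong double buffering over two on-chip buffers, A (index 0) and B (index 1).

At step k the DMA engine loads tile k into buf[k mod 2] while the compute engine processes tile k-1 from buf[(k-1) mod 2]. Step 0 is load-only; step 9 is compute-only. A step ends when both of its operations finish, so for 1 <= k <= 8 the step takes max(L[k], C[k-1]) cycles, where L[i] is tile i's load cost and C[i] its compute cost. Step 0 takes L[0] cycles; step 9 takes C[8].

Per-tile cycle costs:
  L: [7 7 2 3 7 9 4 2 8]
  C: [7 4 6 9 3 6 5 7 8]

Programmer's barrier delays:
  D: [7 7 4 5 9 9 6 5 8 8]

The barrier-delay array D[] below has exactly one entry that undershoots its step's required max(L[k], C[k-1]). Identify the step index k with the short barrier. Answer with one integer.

hazard at step 3

k=0 barrier L[0]=7→7c, D[0]=7 ok
k=1 barrier max(L[1]=7,C[0]=7)→7c, D[1]=7 ok
k=2 barrier max(L[2]=2,C[1]=4)→4c, D[2]=4 ok
k=3 barrier max(L[3]=3,C[2]=6)→6c, D[3]=5 SHORT
k=4 barrier max(L[4]=7,C[3]=9)→9c, D[4]=9 ok
k=5 barrier max(L[5]=9,C[4]=3)→9c, D[5]=9 ok
k=6 barrier max(L[6]=4,C[5]=6)→6c, D[6]=6 ok
k=7 barrier max(L[7]=2,C[6]=5)→5c, D[7]=5 ok
k=8 barrier max(L[8]=8,C[7]=7)→8c, D[8]=8 ok
k=9 barrier C[8]=8→8c, D[9]=8 ok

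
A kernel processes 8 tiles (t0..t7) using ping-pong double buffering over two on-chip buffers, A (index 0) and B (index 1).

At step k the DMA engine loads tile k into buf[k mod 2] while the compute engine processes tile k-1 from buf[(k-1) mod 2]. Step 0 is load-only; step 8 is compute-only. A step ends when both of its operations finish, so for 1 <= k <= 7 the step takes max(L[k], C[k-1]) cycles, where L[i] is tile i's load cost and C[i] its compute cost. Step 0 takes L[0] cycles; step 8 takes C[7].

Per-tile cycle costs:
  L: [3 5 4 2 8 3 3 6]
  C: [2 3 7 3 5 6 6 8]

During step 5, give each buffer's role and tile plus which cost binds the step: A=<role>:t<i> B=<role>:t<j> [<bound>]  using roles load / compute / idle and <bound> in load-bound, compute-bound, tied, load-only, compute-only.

step 5: A=compute:t4 B=load:t5 [compute-bound]

  0. 3=3c; end=3; A:t0 B:-
  1. max(5,2)=5c; end=8; A:t0 B:t1
  2. max(4,3)=4c; end=12; A:t2 B:t1
  3. max(2,7)=7c; end=19; A:t2 B:t3
  4. max(8,3)=8c; end=27; A:t4 B:t3
  5. max(3,5)=5c; end=32; A:t4 B:t5
  6. max(3,6)=6c; end=38; A:t6 B:t5
  7. max(6,6)=6c; end=44; A:t6 B:t7
  8. 8=8c; end=52; A:t6 B:t7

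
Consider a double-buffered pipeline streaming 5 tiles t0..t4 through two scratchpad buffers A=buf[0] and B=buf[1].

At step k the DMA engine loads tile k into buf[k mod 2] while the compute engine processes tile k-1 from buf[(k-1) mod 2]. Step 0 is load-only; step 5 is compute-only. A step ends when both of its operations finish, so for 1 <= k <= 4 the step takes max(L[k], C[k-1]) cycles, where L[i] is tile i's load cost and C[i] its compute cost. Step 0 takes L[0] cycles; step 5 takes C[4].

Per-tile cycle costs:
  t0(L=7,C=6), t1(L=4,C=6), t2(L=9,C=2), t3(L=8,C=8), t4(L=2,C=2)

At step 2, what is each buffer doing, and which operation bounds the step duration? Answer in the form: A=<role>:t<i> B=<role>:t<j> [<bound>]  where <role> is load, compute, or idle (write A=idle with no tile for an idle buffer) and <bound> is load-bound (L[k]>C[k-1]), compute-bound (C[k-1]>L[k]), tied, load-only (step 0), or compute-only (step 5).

step 2: A=load:t2 B=compute:t1 [load-bound]

k=0 load=t0/7c comp=- wait=7 total=7
k=1 load=t1/4c comp=t0/6c wait=6 total=13
k=2 load=t2/9c comp=t1/6c wait=9 total=22
k=3 load=t3/8c comp=t2/2c wait=8 total=30
k=4 load=t4/2c comp=t3/8c wait=8 total=38
k=5 load=- comp=t4/2c wait=2 total=40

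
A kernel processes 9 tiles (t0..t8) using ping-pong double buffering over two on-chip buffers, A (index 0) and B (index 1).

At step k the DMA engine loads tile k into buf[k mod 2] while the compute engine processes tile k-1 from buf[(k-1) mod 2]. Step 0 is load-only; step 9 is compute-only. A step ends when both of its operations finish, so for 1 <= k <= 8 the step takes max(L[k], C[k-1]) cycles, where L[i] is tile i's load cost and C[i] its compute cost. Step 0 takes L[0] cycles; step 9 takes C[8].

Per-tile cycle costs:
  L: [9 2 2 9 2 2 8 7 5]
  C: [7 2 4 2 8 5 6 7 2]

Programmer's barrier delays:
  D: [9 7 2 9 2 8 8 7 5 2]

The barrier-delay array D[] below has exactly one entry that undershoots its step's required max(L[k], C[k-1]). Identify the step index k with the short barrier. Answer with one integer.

[0] required=L[0]=9=9 vs D=9 ok
[1] required=max(L[1]=2,C[0]=7)=7 vs D=7 ok
[2] required=max(L[2]=2,C[1]=2)=2 vs D=2 ok
[3] required=max(L[3]=9,C[2]=4)=9 vs D=9 ok
[4] required=max(L[4]=2,C[3]=2)=2 vs D=2 ok
[5] required=max(L[5]=2,C[4]=8)=8 vs D=8 ok
[6] required=max(L[6]=8,C[5]=5)=8 vs D=8 ok
[7] required=max(L[7]=7,C[6]=6)=7 vs D=7 ok
[8] required=max(L[8]=5,C[7]=7)=7 vs D=5 SHORT
[9] required=C[8]=2=2 vs D=2 ok

hazard at step 8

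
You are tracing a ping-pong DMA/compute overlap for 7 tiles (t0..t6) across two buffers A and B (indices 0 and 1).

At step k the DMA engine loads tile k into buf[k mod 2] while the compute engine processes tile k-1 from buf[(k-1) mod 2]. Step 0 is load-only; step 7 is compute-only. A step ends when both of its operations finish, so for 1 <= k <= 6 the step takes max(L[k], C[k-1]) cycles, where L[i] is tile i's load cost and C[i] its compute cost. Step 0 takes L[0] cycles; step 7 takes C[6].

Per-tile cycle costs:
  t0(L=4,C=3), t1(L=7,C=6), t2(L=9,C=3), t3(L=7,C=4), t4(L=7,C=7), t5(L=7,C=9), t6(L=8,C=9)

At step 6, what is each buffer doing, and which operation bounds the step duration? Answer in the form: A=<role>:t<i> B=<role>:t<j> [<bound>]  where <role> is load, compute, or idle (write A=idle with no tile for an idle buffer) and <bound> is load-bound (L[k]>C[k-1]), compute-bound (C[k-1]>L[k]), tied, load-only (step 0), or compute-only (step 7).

k=0 load=t0/4c comp=- wait=4 total=4
k=1 load=t1/7c comp=t0/3c wait=7 total=11
k=2 load=t2/9c comp=t1/6c wait=9 total=20
k=3 load=t3/7c comp=t2/3c wait=7 total=27
k=4 load=t4/7c comp=t3/4c wait=7 total=34
k=5 load=t5/7c comp=t4/7c wait=7 total=41
k=6 load=t6/8c comp=t5/9c wait=9 total=50
k=7 load=- comp=t6/9c wait=9 total=59

step 6: A=load:t6 B=compute:t5 [compute-bound]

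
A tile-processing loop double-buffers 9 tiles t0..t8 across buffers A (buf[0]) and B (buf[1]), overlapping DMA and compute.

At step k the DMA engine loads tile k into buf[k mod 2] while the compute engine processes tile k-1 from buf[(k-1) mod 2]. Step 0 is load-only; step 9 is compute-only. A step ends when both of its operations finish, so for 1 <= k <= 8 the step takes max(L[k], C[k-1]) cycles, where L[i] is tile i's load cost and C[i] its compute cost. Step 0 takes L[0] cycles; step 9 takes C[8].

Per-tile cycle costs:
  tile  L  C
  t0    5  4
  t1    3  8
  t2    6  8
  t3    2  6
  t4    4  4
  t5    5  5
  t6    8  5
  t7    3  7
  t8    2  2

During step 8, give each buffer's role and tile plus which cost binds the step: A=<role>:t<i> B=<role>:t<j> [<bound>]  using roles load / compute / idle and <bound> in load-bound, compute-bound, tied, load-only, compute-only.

step 8: A=load:t8 B=compute:t7 [compute-bound]

  0. 5=5c; end=5; A:t0 B:-
  1. max(3,4)=4c; end=9; A:t0 B:t1
  2. max(6,8)=8c; end=17; A:t2 B:t1
  3. max(2,8)=8c; end=25; A:t2 B:t3
  4. max(4,6)=6c; end=31; A:t4 B:t3
  5. max(5,4)=5c; end=36; A:t4 B:t5
  6. max(8,5)=8c; end=44; A:t6 B:t5
  7. max(3,5)=5c; end=49; A:t6 B:t7
  8. max(2,7)=7c; end=56; A:t8 B:t7
  9. 2=2c; end=58; A:t8 B:t7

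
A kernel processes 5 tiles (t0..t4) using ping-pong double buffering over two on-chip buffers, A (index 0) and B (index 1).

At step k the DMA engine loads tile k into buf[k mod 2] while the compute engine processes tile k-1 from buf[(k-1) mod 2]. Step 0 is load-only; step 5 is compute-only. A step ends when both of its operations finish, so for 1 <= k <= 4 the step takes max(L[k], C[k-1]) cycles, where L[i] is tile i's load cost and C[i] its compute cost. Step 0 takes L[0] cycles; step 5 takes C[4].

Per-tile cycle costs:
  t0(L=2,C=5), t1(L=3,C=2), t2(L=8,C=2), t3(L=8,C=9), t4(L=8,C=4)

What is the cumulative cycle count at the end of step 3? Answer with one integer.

k=0 load=t0/2c comp=- wait=2 total=2
k=1 load=t1/3c comp=t0/5c wait=5 total=7
k=2 load=t2/8c comp=t1/2c wait=8 total=15
k=3 load=t3/8c comp=t2/2c wait=8 total=23
k=4 load=t4/8c comp=t3/9c wait=9 total=32
k=5 load=- comp=t4/4c wait=4 total=36

end_cycle[3] = 23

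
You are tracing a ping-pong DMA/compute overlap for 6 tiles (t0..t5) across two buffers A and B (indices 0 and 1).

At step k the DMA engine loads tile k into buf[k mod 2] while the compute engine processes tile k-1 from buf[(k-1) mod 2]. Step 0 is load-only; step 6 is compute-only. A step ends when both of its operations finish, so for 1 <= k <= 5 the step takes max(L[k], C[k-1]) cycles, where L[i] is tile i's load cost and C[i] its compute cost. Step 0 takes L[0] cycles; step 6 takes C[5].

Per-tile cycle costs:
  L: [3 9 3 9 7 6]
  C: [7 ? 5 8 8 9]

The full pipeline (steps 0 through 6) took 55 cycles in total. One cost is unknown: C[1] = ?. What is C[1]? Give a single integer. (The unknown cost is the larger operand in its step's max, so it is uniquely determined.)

step 0 → dur = L[0]=3 = 3
step 1 → dur = max(L[1]=9, C[0]=7) = 9
step 2 → dur = max(L[2]=3, C[1]=?) = C[1]  (unknown; binding)
step 3 → dur = max(L[3]=9, C[2]=5) = 9
step 4 → dur = max(L[4]=7, C[3]=8) = 8
step 5 → dur = max(L[5]=6, C[4]=8) = 8
step 6 → dur = C[5]=9 = 9
sum of known step durations = 46
dur[2] = total - known = 55 - 46 = 9
C[1] is the binding max in step 2, so C[1] = dur[2] = 9

C[1] = 9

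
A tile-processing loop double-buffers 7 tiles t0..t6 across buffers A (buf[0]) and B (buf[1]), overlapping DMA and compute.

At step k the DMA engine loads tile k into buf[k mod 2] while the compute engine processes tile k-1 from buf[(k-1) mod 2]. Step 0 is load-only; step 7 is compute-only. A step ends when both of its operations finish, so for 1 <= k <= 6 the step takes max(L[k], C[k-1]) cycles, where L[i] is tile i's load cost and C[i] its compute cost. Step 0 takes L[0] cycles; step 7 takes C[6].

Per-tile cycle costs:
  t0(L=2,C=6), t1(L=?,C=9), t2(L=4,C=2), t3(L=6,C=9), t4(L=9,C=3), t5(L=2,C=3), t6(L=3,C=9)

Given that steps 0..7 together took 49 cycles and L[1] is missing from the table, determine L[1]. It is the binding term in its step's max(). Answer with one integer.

L[1] = 8

step 0 = dur = L[0]=2 = 2
step 1 = dur = max(L[1]=?, C[0]=6) = L[1]  (unknown; binding)
step 2 = dur = max(L[2]=4, C[1]=9) = 9
step 3 = dur = max(L[3]=6, C[2]=2) = 6
step 4 = dur = max(L[4]=9, C[3]=9) = 9
step 5 = dur = max(L[5]=2, C[4]=3) = 3
step 6 = dur = max(L[6]=3, C[5]=3) = 3
step 7 = dur = C[6]=9 = 9
sum of known step durations = 41
dur[1] = total - known = 49 - 41 = 8
L[1] is the binding max in step 1, so L[1] = dur[1] = 8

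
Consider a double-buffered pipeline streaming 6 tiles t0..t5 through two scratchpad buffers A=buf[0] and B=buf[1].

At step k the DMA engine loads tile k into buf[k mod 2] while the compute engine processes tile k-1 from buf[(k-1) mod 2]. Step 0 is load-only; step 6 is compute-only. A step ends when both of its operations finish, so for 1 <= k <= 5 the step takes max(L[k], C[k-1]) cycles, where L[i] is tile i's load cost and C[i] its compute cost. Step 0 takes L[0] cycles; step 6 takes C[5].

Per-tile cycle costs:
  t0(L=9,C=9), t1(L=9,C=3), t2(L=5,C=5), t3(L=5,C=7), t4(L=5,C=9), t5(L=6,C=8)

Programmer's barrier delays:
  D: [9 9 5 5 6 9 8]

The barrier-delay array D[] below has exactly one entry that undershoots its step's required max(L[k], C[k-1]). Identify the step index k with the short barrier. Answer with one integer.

k=0 barrier L[0]=9→9c, D[0]=9 ok
k=1 barrier max(L[1]=9,C[0]=9)→9c, D[1]=9 ok
k=2 barrier max(L[2]=5,C[1]=3)→5c, D[2]=5 ok
k=3 barrier max(L[3]=5,C[2]=5)→5c, D[3]=5 ok
k=4 barrier max(L[4]=5,C[3]=7)→7c, D[4]=6 SHORT
k=5 barrier max(L[5]=6,C[4]=9)→9c, D[5]=9 ok
k=6 barrier C[5]=8→8c, D[6]=8 ok

hazard at step 4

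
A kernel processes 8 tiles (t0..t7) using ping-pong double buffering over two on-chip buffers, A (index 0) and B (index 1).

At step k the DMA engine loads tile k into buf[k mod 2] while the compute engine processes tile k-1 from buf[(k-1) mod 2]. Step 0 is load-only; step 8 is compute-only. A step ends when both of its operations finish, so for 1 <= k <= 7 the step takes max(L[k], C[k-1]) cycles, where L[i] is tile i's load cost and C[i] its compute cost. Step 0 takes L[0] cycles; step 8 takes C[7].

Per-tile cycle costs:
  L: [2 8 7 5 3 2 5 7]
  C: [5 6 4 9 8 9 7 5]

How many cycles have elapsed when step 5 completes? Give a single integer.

  0. 2=2c; end=2; A:t0 B:-
  1. max(8,5)=8c; end=10; A:t0 B:t1
  2. max(7,6)=7c; end=17; A:t2 B:t1
  3. max(5,4)=5c; end=22; A:t2 B:t3
  4. max(3,9)=9c; end=31; A:t4 B:t3
  5. max(2,8)=8c; end=39; A:t4 B:t5
  6. max(5,9)=9c; end=48; A:t6 B:t5
  7. max(7,7)=7c; end=55; A:t6 B:t7
  8. 5=5c; end=60; A:t6 B:t7

end_cycle[5] = 39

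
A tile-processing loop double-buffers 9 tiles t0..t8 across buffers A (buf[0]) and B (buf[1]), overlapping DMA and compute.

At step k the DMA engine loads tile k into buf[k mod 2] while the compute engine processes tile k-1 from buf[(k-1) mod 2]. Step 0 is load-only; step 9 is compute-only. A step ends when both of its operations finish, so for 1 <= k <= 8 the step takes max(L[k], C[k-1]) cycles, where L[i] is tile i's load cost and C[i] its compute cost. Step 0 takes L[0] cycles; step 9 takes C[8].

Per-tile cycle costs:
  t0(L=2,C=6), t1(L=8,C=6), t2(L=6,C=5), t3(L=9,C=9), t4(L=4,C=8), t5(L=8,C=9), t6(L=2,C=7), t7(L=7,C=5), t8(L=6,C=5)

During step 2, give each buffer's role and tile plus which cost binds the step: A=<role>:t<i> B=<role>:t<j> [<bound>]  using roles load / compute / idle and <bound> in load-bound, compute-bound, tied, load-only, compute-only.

step 0: L[0]=2 → dur=2, Σ=2 | A=load:t0 B=idle [load-only]
step 1: L[1]=8 C[0]=6 → dur=8, Σ=10 | A=compute:t0 B=load:t1 [load-bound]
step 2: L[2]=6 C[1]=6 → dur=6, Σ=16 | A=load:t2 B=compute:t1 [tied]
step 3: L[3]=9 C[2]=5 → dur=9, Σ=25 | A=compute:t2 B=load:t3 [load-bound]
step 4: L[4]=4 C[3]=9 → dur=9, Σ=34 | A=load:t4 B=compute:t3 [compute-bound]
step 5: L[5]=8 C[4]=8 → dur=8, Σ=42 | A=compute:t4 B=load:t5 [tied]
step 6: L[6]=2 C[5]=9 → dur=9, Σ=51 | A=load:t6 B=compute:t5 [compute-bound]
step 7: L[7]=7 C[6]=7 → dur=7, Σ=58 | A=compute:t6 B=load:t7 [tied]
step 8: L[8]=6 C[7]=5 → dur=6, Σ=64 | A=load:t8 B=compute:t7 [load-bound]
step 9: C[8]=5 → dur=5, Σ=69 | A=compute:t8 B=idle [compute-only]

step 2: A=load:t2 B=compute:t1 [tied]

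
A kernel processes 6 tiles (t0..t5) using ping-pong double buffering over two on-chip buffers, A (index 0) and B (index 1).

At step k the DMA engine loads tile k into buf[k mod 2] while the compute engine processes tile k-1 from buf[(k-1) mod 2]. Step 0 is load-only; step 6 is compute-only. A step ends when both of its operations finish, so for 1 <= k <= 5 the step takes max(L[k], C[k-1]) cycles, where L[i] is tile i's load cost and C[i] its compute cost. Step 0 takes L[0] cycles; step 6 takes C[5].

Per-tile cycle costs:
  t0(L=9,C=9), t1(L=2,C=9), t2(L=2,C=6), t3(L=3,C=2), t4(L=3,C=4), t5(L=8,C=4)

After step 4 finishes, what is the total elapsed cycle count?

end_cycle[4] = 36

  0. 9=9c; end=9; A:t0 B:-
  1. max(2,9)=9c; end=18; A:t0 B:t1
  2. max(2,9)=9c; end=27; A:t2 B:t1
  3. max(3,6)=6c; end=33; A:t2 B:t3
  4. max(3,2)=3c; end=36; A:t4 B:t3
  5. max(8,4)=8c; end=44; A:t4 B:t5
  6. 4=4c; end=48; A:t4 B:t5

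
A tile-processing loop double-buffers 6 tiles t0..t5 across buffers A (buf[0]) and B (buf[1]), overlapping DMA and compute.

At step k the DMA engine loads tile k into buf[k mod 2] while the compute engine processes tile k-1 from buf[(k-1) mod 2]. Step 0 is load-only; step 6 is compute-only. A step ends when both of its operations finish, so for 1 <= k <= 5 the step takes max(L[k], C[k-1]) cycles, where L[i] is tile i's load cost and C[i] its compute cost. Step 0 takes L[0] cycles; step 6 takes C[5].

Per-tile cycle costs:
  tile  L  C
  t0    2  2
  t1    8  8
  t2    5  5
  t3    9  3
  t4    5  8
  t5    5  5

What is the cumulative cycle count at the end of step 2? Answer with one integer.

end_cycle[2] = 18

step 0: L[0]=2 → dur=2, Σ=2 | A=load:t0 B=idle [load-only]
step 1: L[1]=8 C[0]=2 → dur=8, Σ=10 | A=compute:t0 B=load:t1 [load-bound]
step 2: L[2]=5 C[1]=8 → dur=8, Σ=18 | A=load:t2 B=compute:t1 [compute-bound]
step 3: L[3]=9 C[2]=5 → dur=9, Σ=27 | A=compute:t2 B=load:t3 [load-bound]
step 4: L[4]=5 C[3]=3 → dur=5, Σ=32 | A=load:t4 B=compute:t3 [load-bound]
step 5: L[5]=5 C[4]=8 → dur=8, Σ=40 | A=compute:t4 B=load:t5 [compute-bound]
step 6: C[5]=5 → dur=5, Σ=45 | A=idle B=compute:t5 [compute-only]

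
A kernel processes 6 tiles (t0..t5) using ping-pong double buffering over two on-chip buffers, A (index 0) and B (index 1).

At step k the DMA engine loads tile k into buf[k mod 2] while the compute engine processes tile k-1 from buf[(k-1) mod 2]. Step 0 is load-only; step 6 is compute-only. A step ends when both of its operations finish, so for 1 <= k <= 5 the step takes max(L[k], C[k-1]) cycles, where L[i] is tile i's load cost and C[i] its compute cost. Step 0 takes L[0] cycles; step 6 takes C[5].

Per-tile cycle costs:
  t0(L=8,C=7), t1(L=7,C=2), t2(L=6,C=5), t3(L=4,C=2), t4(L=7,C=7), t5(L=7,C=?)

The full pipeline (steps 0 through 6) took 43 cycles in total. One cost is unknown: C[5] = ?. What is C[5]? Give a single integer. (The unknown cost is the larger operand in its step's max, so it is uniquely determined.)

C[5] = 3

step 0 = dur = L[0]=8 = 8
step 1 = dur = max(L[1]=7, C[0]=7) = 7
step 2 = dur = max(L[2]=6, C[1]=2) = 6
step 3 = dur = max(L[3]=4, C[2]=5) = 5
step 4 = dur = max(L[4]=7, C[3]=2) = 7
step 5 = dur = max(L[5]=7, C[4]=7) = 7
step 6 = dur = C[5]=? = C[5]  (unknown; binding)
sum of known step durations = 40
dur[6] = total - known = 43 - 40 = 3
C[5] is the binding max in step 6, so C[5] = dur[6] = 3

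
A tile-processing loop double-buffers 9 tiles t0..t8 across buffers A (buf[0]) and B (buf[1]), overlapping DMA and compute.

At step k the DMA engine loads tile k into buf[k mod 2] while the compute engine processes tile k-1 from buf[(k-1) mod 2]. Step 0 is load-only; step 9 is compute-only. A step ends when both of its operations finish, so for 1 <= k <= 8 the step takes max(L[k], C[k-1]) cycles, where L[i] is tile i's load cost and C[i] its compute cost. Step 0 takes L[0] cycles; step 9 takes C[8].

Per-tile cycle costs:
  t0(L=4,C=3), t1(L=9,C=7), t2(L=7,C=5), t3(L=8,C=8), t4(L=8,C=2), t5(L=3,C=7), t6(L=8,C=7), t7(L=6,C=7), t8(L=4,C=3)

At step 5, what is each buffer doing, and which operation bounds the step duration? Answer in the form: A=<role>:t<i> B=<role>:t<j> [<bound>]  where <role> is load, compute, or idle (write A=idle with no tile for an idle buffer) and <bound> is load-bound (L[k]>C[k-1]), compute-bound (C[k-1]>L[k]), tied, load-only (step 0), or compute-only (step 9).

step 5: A=compute:t4 B=load:t5 [load-bound]

[0] DMA t0→A (4c) ∥ CU idle ⇒ 4c, clock 4
[1] DMA t1→B (9c) ∥ CU A:t0 (3c) ⇒ 9c, clock 13
[2] DMA t2→A (7c) ∥ CU B:t1 (7c) ⇒ 7c, clock 20
[3] DMA t3→B (8c) ∥ CU A:t2 (5c) ⇒ 8c, clock 28
[4] DMA t4→A (8c) ∥ CU B:t3 (8c) ⇒ 8c, clock 36
[5] DMA t5→B (3c) ∥ CU A:t4 (2c) ⇒ 3c, clock 39
[6] DMA t6→A (8c) ∥ CU B:t5 (7c) ⇒ 8c, clock 47
[7] DMA t7→B (6c) ∥ CU A:t6 (7c) ⇒ 7c, clock 54
[8] DMA t8→A (4c) ∥ CU B:t7 (7c) ⇒ 7c, clock 61
[9] DMA idle ∥ CU A:t8 (3c) ⇒ 3c, clock 64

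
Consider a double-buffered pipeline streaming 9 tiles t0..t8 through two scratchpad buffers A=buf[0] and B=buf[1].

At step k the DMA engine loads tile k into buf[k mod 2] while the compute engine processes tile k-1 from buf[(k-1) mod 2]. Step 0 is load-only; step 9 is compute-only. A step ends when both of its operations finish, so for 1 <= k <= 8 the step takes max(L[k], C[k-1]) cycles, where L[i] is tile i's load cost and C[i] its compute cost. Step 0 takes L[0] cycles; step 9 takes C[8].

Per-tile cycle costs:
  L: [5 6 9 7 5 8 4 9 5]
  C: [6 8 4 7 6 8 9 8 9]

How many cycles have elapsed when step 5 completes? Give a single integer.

step 0: L[0]=5 → dur=5, Σ=5 | A=load:t0 B=idle [load-only]
step 1: L[1]=6 C[0]=6 → dur=6, Σ=11 | A=compute:t0 B=load:t1 [tied]
step 2: L[2]=9 C[1]=8 → dur=9, Σ=20 | A=load:t2 B=compute:t1 [load-bound]
step 3: L[3]=7 C[2]=4 → dur=7, Σ=27 | A=compute:t2 B=load:t3 [load-bound]
step 4: L[4]=5 C[3]=7 → dur=7, Σ=34 | A=load:t4 B=compute:t3 [compute-bound]
step 5: L[5]=8 C[4]=6 → dur=8, Σ=42 | A=compute:t4 B=load:t5 [load-bound]
step 6: L[6]=4 C[5]=8 → dur=8, Σ=50 | A=load:t6 B=compute:t5 [compute-bound]
step 7: L[7]=9 C[6]=9 → dur=9, Σ=59 | A=compute:t6 B=load:t7 [tied]
step 8: L[8]=5 C[7]=8 → dur=8, Σ=67 | A=load:t8 B=compute:t7 [compute-bound]
step 9: C[8]=9 → dur=9, Σ=76 | A=compute:t8 B=idle [compute-only]

end_cycle[5] = 42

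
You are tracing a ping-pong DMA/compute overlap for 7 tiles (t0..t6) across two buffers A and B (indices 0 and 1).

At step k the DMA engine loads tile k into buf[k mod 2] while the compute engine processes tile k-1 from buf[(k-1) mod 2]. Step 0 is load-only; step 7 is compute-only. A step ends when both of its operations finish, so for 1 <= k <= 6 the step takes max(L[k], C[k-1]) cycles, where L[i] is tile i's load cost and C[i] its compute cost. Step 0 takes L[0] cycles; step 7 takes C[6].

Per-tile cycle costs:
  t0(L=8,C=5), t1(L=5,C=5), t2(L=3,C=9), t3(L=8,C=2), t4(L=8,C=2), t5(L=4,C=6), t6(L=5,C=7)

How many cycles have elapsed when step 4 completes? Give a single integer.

k=0 load=t0/8c comp=- wait=8 total=8
k=1 load=t1/5c comp=t0/5c wait=5 total=13
k=2 load=t2/3c comp=t1/5c wait=5 total=18
k=3 load=t3/8c comp=t2/9c wait=9 total=27
k=4 load=t4/8c comp=t3/2c wait=8 total=35
k=5 load=t5/4c comp=t4/2c wait=4 total=39
k=6 load=t6/5c comp=t5/6c wait=6 total=45
k=7 load=- comp=t6/7c wait=7 total=52

end_cycle[4] = 35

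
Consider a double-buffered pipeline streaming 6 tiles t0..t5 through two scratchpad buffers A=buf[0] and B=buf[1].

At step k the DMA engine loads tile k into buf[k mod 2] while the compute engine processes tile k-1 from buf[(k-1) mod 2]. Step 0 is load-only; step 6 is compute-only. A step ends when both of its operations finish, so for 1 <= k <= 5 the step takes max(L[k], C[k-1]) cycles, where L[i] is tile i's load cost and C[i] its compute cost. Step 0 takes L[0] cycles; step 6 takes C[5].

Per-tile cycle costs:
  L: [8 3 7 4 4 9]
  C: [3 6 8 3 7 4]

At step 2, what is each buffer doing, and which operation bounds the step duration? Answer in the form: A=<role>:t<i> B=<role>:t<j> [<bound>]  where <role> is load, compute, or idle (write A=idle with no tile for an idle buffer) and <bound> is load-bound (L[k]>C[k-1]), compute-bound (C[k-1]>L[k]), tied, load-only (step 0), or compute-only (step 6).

  0. 8=8c; end=8; A:t0 B:-
  1. max(3,3)=3c; end=11; A:t0 B:t1
  2. max(7,6)=7c; end=18; A:t2 B:t1
  3. max(4,8)=8c; end=26; A:t2 B:t3
  4. max(4,3)=4c; end=30; A:t4 B:t3
  5. max(9,7)=9c; end=39; A:t4 B:t5
  6. 4=4c; end=43; A:t4 B:t5

step 2: A=load:t2 B=compute:t1 [load-bound]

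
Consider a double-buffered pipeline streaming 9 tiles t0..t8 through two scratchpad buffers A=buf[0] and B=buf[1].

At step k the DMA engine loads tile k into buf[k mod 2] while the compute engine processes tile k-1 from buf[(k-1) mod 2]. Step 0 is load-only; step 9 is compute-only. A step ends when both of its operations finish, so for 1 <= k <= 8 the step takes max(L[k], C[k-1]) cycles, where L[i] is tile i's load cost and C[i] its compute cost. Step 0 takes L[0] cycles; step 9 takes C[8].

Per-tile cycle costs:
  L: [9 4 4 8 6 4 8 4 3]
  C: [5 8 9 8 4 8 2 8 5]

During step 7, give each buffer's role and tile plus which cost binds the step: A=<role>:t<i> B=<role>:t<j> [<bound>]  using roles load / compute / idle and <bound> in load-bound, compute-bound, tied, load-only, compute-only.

step 7: A=compute:t6 B=load:t7 [load-bound]

k=0 load=t0/9c comp=- wait=9 total=9
k=1 load=t1/4c comp=t0/5c wait=5 total=14
k=2 load=t2/4c comp=t1/8c wait=8 total=22
k=3 load=t3/8c comp=t2/9c wait=9 total=31
k=4 load=t4/6c comp=t3/8c wait=8 total=39
k=5 load=t5/4c comp=t4/4c wait=4 total=43
k=6 load=t6/8c comp=t5/8c wait=8 total=51
k=7 load=t7/4c comp=t6/2c wait=4 total=55
k=8 load=t8/3c comp=t7/8c wait=8 total=63
k=9 load=- comp=t8/5c wait=5 total=68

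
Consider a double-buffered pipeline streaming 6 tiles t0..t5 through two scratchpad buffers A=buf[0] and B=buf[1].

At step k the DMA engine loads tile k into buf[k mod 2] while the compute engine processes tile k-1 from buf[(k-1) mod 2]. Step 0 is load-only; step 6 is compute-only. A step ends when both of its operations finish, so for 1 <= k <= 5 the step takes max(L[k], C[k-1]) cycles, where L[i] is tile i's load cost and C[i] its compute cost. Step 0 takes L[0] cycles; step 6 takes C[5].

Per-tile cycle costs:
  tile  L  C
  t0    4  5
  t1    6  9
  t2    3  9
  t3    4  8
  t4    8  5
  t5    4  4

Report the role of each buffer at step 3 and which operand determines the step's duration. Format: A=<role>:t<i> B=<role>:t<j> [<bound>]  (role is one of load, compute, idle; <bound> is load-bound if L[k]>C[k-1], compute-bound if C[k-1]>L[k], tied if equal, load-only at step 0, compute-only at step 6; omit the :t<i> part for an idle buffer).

step 3: A=compute:t2 B=load:t3 [compute-bound]

  0. 4=4c; end=4; A:t0 B:-
  1. max(6,5)=6c; end=10; A:t0 B:t1
  2. max(3,9)=9c; end=19; A:t2 B:t1
  3. max(4,9)=9c; end=28; A:t2 B:t3
  4. max(8,8)=8c; end=36; A:t4 B:t3
  5. max(4,5)=5c; end=41; A:t4 B:t5
  6. 4=4c; end=45; A:t4 B:t5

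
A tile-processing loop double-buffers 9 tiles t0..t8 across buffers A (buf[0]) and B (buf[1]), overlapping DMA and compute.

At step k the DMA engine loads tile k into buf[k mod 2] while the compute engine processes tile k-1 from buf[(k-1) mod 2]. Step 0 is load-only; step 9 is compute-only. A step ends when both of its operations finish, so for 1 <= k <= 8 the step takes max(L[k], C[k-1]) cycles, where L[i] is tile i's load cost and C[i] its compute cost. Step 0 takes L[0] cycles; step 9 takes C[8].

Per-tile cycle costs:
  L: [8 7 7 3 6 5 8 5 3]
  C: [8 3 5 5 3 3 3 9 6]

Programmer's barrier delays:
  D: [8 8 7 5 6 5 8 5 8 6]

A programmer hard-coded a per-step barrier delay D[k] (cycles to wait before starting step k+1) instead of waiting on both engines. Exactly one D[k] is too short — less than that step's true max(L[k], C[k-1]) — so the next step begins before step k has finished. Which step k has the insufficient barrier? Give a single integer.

hazard at step 8

k=0 barrier L[0]=8→8c, D[0]=8 ok
k=1 barrier max(L[1]=7,C[0]=8)→8c, D[1]=8 ok
k=2 barrier max(L[2]=7,C[1]=3)→7c, D[2]=7 ok
k=3 barrier max(L[3]=3,C[2]=5)→5c, D[3]=5 ok
k=4 barrier max(L[4]=6,C[3]=5)→6c, D[4]=6 ok
k=5 barrier max(L[5]=5,C[4]=3)→5c, D[5]=5 ok
k=6 barrier max(L[6]=8,C[5]=3)→8c, D[6]=8 ok
k=7 barrier max(L[7]=5,C[6]=3)→5c, D[7]=5 ok
k=8 barrier max(L[8]=3,C[7]=9)→9c, D[8]=8 SHORT
k=9 barrier C[8]=6→6c, D[9]=6 ok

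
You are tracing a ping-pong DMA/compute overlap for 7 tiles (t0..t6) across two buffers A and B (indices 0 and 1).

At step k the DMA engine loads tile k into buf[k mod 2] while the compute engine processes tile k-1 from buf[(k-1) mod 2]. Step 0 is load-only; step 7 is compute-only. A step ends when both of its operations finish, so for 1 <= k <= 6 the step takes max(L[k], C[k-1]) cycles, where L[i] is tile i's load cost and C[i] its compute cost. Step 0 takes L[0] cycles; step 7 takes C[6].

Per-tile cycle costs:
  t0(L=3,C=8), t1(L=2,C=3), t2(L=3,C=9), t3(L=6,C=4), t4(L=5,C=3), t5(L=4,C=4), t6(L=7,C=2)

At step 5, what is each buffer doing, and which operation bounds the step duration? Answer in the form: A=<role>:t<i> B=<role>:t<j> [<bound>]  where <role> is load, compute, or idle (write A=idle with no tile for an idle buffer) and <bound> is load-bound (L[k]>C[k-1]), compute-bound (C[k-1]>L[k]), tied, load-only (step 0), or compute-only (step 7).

step 5: A=compute:t4 B=load:t5 [load-bound]

k=0 load=t0/3c comp=- wait=3 total=3
k=1 load=t1/2c comp=t0/8c wait=8 total=11
k=2 load=t2/3c comp=t1/3c wait=3 total=14
k=3 load=t3/6c comp=t2/9c wait=9 total=23
k=4 load=t4/5c comp=t3/4c wait=5 total=28
k=5 load=t5/4c comp=t4/3c wait=4 total=32
k=6 load=t6/7c comp=t5/4c wait=7 total=39
k=7 load=- comp=t6/2c wait=2 total=41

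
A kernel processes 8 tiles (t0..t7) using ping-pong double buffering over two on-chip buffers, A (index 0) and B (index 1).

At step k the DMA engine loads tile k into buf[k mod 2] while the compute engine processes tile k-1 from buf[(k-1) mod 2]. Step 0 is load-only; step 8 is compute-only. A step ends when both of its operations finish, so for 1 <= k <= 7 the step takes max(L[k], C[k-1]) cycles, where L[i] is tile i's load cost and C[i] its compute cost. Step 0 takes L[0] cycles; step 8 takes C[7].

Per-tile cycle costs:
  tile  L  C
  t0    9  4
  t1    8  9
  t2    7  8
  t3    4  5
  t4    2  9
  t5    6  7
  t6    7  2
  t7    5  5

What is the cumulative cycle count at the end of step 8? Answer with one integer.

step 0: L[0]=9 → dur=9, Σ=9 | A=load:t0 B=idle [load-only]
step 1: L[1]=8 C[0]=4 → dur=8, Σ=17 | A=compute:t0 B=load:t1 [load-bound]
step 2: L[2]=7 C[1]=9 → dur=9, Σ=26 | A=load:t2 B=compute:t1 [compute-bound]
step 3: L[3]=4 C[2]=8 → dur=8, Σ=34 | A=compute:t2 B=load:t3 [compute-bound]
step 4: L[4]=2 C[3]=5 → dur=5, Σ=39 | A=load:t4 B=compute:t3 [compute-bound]
step 5: L[5]=6 C[4]=9 → dur=9, Σ=48 | A=compute:t4 B=load:t5 [compute-bound]
step 6: L[6]=7 C[5]=7 → dur=7, Σ=55 | A=load:t6 B=compute:t5 [tied]
step 7: L[7]=5 C[6]=2 → dur=5, Σ=60 | A=compute:t6 B=load:t7 [load-bound]
step 8: C[7]=5 → dur=5, Σ=65 | A=idle B=compute:t7 [compute-only]

end_cycle[8] = 65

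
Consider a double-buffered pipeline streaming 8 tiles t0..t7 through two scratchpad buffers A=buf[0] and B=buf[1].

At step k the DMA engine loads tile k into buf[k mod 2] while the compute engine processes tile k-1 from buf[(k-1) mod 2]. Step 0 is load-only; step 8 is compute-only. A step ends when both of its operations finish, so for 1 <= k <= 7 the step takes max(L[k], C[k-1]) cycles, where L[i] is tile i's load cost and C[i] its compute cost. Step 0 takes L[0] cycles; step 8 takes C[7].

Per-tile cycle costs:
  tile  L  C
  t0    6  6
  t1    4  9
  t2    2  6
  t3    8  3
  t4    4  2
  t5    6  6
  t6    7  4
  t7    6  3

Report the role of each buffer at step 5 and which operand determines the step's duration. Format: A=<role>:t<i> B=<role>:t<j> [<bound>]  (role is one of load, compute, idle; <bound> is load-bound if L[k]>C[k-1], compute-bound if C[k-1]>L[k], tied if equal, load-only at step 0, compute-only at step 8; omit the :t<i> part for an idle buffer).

step 5: A=compute:t4 B=load:t5 [load-bound]

k=0 load=t0/6c comp=- wait=6 total=6
k=1 load=t1/4c comp=t0/6c wait=6 total=12
k=2 load=t2/2c comp=t1/9c wait=9 total=21
k=3 load=t3/8c comp=t2/6c wait=8 total=29
k=4 load=t4/4c comp=t3/3c wait=4 total=33
k=5 load=t5/6c comp=t4/2c wait=6 total=39
k=6 load=t6/7c comp=t5/6c wait=7 total=46
k=7 load=t7/6c comp=t6/4c wait=6 total=52
k=8 load=- comp=t7/3c wait=3 total=55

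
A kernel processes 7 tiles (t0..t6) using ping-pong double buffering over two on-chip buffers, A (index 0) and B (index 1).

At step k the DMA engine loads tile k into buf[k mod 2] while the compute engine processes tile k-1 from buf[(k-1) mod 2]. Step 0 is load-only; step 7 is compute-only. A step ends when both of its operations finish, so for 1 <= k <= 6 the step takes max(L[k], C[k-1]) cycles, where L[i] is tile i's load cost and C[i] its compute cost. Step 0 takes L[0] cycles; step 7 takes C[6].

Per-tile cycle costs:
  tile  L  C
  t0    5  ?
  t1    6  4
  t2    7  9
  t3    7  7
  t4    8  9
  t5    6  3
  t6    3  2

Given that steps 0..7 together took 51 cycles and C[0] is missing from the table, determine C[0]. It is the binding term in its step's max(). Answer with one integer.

C[0] = 8

step 0 → dur = L[0]=5 = 5
step 1 → dur = max(L[1]=6, C[0]=?) = C[0]  (unknown; binding)
step 2 → dur = max(L[2]=7, C[1]=4) = 7
step 3 → dur = max(L[3]=7, C[2]=9) = 9
step 4 → dur = max(L[4]=8, C[3]=7) = 8
step 5 → dur = max(L[5]=6, C[4]=9) = 9
step 6 → dur = max(L[6]=3, C[5]=3) = 3
step 7 → dur = C[6]=2 = 2
sum of known step durations = 43
dur[1] = total - known = 51 - 43 = 8
C[0] is the binding max in step 1, so C[0] = dur[1] = 8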